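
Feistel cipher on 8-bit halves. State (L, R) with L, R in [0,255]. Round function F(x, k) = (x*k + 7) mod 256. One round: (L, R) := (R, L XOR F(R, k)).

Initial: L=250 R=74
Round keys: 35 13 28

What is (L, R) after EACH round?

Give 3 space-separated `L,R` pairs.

Answer: 74,223 223,16 16,24

Derivation:
Round 1 (k=35): L=74 R=223
Round 2 (k=13): L=223 R=16
Round 3 (k=28): L=16 R=24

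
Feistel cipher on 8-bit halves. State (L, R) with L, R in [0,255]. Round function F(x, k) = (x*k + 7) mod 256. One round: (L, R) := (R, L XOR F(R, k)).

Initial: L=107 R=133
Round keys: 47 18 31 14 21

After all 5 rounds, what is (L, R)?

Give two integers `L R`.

Answer: 175 64

Derivation:
Round 1 (k=47): L=133 R=25
Round 2 (k=18): L=25 R=76
Round 3 (k=31): L=76 R=34
Round 4 (k=14): L=34 R=175
Round 5 (k=21): L=175 R=64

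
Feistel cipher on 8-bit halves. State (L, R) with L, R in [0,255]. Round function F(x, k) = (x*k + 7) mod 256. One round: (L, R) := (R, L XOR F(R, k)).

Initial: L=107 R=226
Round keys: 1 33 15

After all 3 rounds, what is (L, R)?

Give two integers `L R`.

Answer: 43 14

Derivation:
Round 1 (k=1): L=226 R=130
Round 2 (k=33): L=130 R=43
Round 3 (k=15): L=43 R=14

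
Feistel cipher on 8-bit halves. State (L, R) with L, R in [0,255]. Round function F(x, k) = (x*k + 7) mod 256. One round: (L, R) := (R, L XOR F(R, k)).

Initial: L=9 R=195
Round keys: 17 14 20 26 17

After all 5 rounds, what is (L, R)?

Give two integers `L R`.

Answer: 77 184

Derivation:
Round 1 (k=17): L=195 R=243
Round 2 (k=14): L=243 R=146
Round 3 (k=20): L=146 R=156
Round 4 (k=26): L=156 R=77
Round 5 (k=17): L=77 R=184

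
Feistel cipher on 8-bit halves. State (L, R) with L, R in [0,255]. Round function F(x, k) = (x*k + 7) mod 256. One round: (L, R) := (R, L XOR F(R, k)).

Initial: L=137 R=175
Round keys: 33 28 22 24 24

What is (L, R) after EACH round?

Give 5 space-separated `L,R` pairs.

Answer: 175,31 31,196 196,192 192,195 195,143

Derivation:
Round 1 (k=33): L=175 R=31
Round 2 (k=28): L=31 R=196
Round 3 (k=22): L=196 R=192
Round 4 (k=24): L=192 R=195
Round 5 (k=24): L=195 R=143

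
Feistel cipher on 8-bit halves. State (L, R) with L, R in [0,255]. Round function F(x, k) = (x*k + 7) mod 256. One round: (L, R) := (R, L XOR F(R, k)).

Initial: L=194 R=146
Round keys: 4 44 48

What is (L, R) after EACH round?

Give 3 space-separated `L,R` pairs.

Answer: 146,141 141,209 209,186

Derivation:
Round 1 (k=4): L=146 R=141
Round 2 (k=44): L=141 R=209
Round 3 (k=48): L=209 R=186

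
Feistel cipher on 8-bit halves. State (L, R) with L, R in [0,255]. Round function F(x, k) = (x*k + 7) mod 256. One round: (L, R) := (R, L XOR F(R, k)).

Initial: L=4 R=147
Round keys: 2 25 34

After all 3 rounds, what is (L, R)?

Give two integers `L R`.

Answer: 155 180

Derivation:
Round 1 (k=2): L=147 R=41
Round 2 (k=25): L=41 R=155
Round 3 (k=34): L=155 R=180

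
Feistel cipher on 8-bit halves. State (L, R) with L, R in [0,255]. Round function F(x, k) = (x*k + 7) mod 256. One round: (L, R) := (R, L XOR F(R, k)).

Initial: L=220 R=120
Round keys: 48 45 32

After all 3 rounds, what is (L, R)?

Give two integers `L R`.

Round 1 (k=48): L=120 R=91
Round 2 (k=45): L=91 R=126
Round 3 (k=32): L=126 R=156

Answer: 126 156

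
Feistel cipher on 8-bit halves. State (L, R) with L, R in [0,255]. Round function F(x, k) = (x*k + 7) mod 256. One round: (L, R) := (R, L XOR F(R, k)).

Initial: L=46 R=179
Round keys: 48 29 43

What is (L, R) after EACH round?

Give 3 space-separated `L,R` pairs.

Round 1 (k=48): L=179 R=185
Round 2 (k=29): L=185 R=79
Round 3 (k=43): L=79 R=245

Answer: 179,185 185,79 79,245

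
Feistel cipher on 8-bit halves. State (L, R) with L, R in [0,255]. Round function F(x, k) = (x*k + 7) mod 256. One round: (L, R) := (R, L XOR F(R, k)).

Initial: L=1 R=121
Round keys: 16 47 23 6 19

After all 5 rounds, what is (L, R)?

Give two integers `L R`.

Answer: 85 31

Derivation:
Round 1 (k=16): L=121 R=150
Round 2 (k=47): L=150 R=232
Round 3 (k=23): L=232 R=73
Round 4 (k=6): L=73 R=85
Round 5 (k=19): L=85 R=31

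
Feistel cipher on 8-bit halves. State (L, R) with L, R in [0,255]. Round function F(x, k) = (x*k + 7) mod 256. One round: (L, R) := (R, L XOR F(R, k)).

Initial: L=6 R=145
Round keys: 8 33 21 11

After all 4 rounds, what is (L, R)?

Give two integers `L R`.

Round 1 (k=8): L=145 R=137
Round 2 (k=33): L=137 R=33
Round 3 (k=21): L=33 R=53
Round 4 (k=11): L=53 R=111

Answer: 53 111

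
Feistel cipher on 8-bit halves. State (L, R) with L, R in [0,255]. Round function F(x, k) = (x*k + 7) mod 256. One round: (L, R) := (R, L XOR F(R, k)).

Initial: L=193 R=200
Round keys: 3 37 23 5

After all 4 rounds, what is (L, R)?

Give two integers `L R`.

Answer: 116 94

Derivation:
Round 1 (k=3): L=200 R=158
Round 2 (k=37): L=158 R=21
Round 3 (k=23): L=21 R=116
Round 4 (k=5): L=116 R=94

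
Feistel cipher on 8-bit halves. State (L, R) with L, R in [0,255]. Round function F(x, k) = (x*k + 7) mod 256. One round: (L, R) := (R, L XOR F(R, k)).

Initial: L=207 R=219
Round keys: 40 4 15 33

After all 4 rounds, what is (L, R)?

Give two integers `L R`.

Round 1 (k=40): L=219 R=240
Round 2 (k=4): L=240 R=28
Round 3 (k=15): L=28 R=91
Round 4 (k=33): L=91 R=222

Answer: 91 222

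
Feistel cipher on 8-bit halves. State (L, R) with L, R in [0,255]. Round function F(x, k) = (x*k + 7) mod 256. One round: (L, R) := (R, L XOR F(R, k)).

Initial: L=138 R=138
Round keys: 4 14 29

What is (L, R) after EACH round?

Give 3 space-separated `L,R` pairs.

Answer: 138,165 165,135 135,247

Derivation:
Round 1 (k=4): L=138 R=165
Round 2 (k=14): L=165 R=135
Round 3 (k=29): L=135 R=247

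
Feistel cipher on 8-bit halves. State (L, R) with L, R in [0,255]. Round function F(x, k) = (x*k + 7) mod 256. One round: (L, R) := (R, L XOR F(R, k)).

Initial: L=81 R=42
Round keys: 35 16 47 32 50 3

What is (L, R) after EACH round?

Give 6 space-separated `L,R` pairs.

Round 1 (k=35): L=42 R=148
Round 2 (k=16): L=148 R=109
Round 3 (k=47): L=109 R=158
Round 4 (k=32): L=158 R=170
Round 5 (k=50): L=170 R=165
Round 6 (k=3): L=165 R=92

Answer: 42,148 148,109 109,158 158,170 170,165 165,92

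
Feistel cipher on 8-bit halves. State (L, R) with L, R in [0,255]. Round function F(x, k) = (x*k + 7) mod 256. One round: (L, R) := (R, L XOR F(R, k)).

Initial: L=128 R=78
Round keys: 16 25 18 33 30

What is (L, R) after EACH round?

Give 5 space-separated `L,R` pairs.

Round 1 (k=16): L=78 R=103
Round 2 (k=25): L=103 R=88
Round 3 (k=18): L=88 R=80
Round 4 (k=33): L=80 R=15
Round 5 (k=30): L=15 R=153

Answer: 78,103 103,88 88,80 80,15 15,153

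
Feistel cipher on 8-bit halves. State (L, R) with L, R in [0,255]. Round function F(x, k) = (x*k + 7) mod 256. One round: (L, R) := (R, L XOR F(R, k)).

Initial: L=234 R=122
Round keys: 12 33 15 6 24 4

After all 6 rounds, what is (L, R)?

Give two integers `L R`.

Round 1 (k=12): L=122 R=85
Round 2 (k=33): L=85 R=134
Round 3 (k=15): L=134 R=180
Round 4 (k=6): L=180 R=185
Round 5 (k=24): L=185 R=235
Round 6 (k=4): L=235 R=10

Answer: 235 10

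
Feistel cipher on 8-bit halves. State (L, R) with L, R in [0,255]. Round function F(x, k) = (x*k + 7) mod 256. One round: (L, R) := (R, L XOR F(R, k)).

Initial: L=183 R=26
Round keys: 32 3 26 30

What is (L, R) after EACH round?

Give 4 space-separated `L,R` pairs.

Answer: 26,240 240,205 205,41 41,24

Derivation:
Round 1 (k=32): L=26 R=240
Round 2 (k=3): L=240 R=205
Round 3 (k=26): L=205 R=41
Round 4 (k=30): L=41 R=24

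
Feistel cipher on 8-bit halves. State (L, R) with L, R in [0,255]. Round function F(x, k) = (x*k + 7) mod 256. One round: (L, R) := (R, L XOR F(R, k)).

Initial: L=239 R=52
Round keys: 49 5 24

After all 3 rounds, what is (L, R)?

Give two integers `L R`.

Round 1 (k=49): L=52 R=20
Round 2 (k=5): L=20 R=95
Round 3 (k=24): L=95 R=251

Answer: 95 251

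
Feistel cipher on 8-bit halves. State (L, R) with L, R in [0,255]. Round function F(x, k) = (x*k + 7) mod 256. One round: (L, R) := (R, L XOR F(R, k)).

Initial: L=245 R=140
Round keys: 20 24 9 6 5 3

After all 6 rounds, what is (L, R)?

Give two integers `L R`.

Round 1 (k=20): L=140 R=2
Round 2 (k=24): L=2 R=187
Round 3 (k=9): L=187 R=152
Round 4 (k=6): L=152 R=44
Round 5 (k=5): L=44 R=123
Round 6 (k=3): L=123 R=84

Answer: 123 84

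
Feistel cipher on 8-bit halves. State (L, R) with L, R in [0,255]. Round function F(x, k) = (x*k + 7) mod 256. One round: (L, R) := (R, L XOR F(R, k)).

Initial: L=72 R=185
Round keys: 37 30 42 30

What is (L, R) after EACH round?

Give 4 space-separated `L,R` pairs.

Answer: 185,140 140,214 214,175 175,95

Derivation:
Round 1 (k=37): L=185 R=140
Round 2 (k=30): L=140 R=214
Round 3 (k=42): L=214 R=175
Round 4 (k=30): L=175 R=95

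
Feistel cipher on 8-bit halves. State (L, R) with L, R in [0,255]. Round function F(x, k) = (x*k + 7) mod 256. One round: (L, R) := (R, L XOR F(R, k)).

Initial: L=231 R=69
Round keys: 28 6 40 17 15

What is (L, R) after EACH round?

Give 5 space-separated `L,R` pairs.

Answer: 69,116 116,250 250,99 99,96 96,196

Derivation:
Round 1 (k=28): L=69 R=116
Round 2 (k=6): L=116 R=250
Round 3 (k=40): L=250 R=99
Round 4 (k=17): L=99 R=96
Round 5 (k=15): L=96 R=196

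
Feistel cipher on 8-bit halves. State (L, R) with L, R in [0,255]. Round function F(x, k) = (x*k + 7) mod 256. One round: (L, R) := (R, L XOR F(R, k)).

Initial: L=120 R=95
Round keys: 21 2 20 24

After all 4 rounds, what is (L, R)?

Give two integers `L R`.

Round 1 (k=21): L=95 R=170
Round 2 (k=2): L=170 R=4
Round 3 (k=20): L=4 R=253
Round 4 (k=24): L=253 R=187

Answer: 253 187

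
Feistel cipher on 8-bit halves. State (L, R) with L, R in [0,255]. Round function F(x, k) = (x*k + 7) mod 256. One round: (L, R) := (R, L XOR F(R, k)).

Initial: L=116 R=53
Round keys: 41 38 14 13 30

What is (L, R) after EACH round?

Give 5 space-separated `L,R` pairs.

Answer: 53,240 240,146 146,243 243,204 204,28

Derivation:
Round 1 (k=41): L=53 R=240
Round 2 (k=38): L=240 R=146
Round 3 (k=14): L=146 R=243
Round 4 (k=13): L=243 R=204
Round 5 (k=30): L=204 R=28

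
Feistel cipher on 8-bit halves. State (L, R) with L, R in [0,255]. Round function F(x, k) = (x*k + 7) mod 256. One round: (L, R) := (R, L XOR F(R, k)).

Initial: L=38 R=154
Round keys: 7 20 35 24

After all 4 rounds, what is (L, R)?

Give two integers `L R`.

Answer: 73 102

Derivation:
Round 1 (k=7): L=154 R=27
Round 2 (k=20): L=27 R=185
Round 3 (k=35): L=185 R=73
Round 4 (k=24): L=73 R=102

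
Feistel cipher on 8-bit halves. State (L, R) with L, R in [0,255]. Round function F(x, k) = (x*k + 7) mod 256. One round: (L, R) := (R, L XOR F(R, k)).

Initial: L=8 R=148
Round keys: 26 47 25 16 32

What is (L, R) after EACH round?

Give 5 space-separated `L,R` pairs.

Round 1 (k=26): L=148 R=7
Round 2 (k=47): L=7 R=196
Round 3 (k=25): L=196 R=44
Round 4 (k=16): L=44 R=3
Round 5 (k=32): L=3 R=75

Answer: 148,7 7,196 196,44 44,3 3,75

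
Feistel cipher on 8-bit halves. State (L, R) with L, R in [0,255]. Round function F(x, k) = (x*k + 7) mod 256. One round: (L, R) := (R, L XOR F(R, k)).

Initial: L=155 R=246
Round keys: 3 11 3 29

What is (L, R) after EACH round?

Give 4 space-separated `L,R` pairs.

Round 1 (k=3): L=246 R=114
Round 2 (k=11): L=114 R=27
Round 3 (k=3): L=27 R=42
Round 4 (k=29): L=42 R=210

Answer: 246,114 114,27 27,42 42,210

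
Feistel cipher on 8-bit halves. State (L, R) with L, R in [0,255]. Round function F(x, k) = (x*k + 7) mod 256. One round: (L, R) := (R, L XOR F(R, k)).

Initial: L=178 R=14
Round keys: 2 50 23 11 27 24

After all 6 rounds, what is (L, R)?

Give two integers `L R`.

Answer: 127 146

Derivation:
Round 1 (k=2): L=14 R=145
Round 2 (k=50): L=145 R=87
Round 3 (k=23): L=87 R=73
Round 4 (k=11): L=73 R=125
Round 5 (k=27): L=125 R=127
Round 6 (k=24): L=127 R=146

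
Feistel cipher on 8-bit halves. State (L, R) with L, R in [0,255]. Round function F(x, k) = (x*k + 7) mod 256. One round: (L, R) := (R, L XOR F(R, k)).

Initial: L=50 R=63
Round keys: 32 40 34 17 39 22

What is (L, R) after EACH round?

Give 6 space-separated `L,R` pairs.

Answer: 63,213 213,112 112,50 50,41 41,116 116,214

Derivation:
Round 1 (k=32): L=63 R=213
Round 2 (k=40): L=213 R=112
Round 3 (k=34): L=112 R=50
Round 4 (k=17): L=50 R=41
Round 5 (k=39): L=41 R=116
Round 6 (k=22): L=116 R=214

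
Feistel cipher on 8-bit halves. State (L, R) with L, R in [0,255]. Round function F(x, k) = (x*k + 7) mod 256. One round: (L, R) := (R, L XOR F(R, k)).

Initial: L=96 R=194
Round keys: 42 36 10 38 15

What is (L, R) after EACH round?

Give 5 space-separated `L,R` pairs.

Round 1 (k=42): L=194 R=187
Round 2 (k=36): L=187 R=145
Round 3 (k=10): L=145 R=10
Round 4 (k=38): L=10 R=18
Round 5 (k=15): L=18 R=31

Answer: 194,187 187,145 145,10 10,18 18,31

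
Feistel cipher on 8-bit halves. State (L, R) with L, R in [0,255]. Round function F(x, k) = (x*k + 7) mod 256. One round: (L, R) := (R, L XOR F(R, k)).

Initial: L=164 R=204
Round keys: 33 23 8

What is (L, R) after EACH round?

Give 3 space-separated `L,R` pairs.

Answer: 204,247 247,244 244,80

Derivation:
Round 1 (k=33): L=204 R=247
Round 2 (k=23): L=247 R=244
Round 3 (k=8): L=244 R=80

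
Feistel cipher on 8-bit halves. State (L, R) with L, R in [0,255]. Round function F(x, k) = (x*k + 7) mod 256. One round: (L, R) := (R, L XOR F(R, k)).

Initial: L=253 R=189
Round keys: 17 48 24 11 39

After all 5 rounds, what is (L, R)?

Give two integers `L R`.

Answer: 219 250

Derivation:
Round 1 (k=17): L=189 R=105
Round 2 (k=48): L=105 R=10
Round 3 (k=24): L=10 R=158
Round 4 (k=11): L=158 R=219
Round 5 (k=39): L=219 R=250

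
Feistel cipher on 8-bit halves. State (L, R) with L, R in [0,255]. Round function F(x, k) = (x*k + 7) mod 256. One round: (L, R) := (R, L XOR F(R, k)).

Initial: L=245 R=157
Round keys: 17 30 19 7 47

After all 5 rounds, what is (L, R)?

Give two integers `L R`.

Round 1 (k=17): L=157 R=129
Round 2 (k=30): L=129 R=184
Round 3 (k=19): L=184 R=46
Round 4 (k=7): L=46 R=241
Round 5 (k=47): L=241 R=104

Answer: 241 104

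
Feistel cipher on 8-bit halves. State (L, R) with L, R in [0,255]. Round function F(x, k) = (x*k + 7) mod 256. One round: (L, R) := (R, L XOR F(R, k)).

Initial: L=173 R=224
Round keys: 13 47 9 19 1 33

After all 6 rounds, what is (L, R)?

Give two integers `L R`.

Answer: 13 144

Derivation:
Round 1 (k=13): L=224 R=202
Round 2 (k=47): L=202 R=253
Round 3 (k=9): L=253 R=38
Round 4 (k=19): L=38 R=36
Round 5 (k=1): L=36 R=13
Round 6 (k=33): L=13 R=144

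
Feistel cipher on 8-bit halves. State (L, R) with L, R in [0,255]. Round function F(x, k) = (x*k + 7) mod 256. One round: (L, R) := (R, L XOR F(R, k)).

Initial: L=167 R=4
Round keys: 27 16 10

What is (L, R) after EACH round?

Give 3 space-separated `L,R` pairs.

Answer: 4,212 212,67 67,113

Derivation:
Round 1 (k=27): L=4 R=212
Round 2 (k=16): L=212 R=67
Round 3 (k=10): L=67 R=113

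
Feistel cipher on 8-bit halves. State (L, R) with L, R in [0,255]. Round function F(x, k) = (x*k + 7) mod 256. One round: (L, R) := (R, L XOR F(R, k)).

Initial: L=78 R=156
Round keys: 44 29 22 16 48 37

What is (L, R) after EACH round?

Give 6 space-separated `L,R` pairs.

Answer: 156,153 153,192 192,30 30,39 39,73 73,179

Derivation:
Round 1 (k=44): L=156 R=153
Round 2 (k=29): L=153 R=192
Round 3 (k=22): L=192 R=30
Round 4 (k=16): L=30 R=39
Round 5 (k=48): L=39 R=73
Round 6 (k=37): L=73 R=179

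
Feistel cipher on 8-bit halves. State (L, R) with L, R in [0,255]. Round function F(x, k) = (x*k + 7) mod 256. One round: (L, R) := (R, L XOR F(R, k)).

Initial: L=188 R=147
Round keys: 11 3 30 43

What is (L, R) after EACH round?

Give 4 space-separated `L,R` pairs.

Answer: 147,228 228,32 32,35 35,200

Derivation:
Round 1 (k=11): L=147 R=228
Round 2 (k=3): L=228 R=32
Round 3 (k=30): L=32 R=35
Round 4 (k=43): L=35 R=200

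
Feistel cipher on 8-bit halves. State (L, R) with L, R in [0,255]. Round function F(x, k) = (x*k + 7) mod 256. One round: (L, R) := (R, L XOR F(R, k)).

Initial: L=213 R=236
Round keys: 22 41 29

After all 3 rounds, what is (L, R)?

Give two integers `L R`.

Round 1 (k=22): L=236 R=154
Round 2 (k=41): L=154 R=93
Round 3 (k=29): L=93 R=10

Answer: 93 10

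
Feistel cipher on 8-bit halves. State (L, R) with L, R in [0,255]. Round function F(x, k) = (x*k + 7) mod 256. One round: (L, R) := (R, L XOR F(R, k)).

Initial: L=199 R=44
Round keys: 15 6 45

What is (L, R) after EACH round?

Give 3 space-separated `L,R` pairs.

Round 1 (k=15): L=44 R=92
Round 2 (k=6): L=92 R=3
Round 3 (k=45): L=3 R=210

Answer: 44,92 92,3 3,210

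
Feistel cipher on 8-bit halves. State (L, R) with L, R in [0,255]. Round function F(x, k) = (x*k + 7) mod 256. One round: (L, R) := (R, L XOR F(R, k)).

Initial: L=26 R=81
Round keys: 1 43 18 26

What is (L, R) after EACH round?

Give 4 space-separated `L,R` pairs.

Answer: 81,66 66,76 76,29 29,181

Derivation:
Round 1 (k=1): L=81 R=66
Round 2 (k=43): L=66 R=76
Round 3 (k=18): L=76 R=29
Round 4 (k=26): L=29 R=181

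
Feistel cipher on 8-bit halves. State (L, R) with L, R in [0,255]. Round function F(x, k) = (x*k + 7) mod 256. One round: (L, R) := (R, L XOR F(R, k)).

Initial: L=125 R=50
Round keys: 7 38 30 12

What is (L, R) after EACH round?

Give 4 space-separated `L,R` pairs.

Answer: 50,24 24,165 165,69 69,230

Derivation:
Round 1 (k=7): L=50 R=24
Round 2 (k=38): L=24 R=165
Round 3 (k=30): L=165 R=69
Round 4 (k=12): L=69 R=230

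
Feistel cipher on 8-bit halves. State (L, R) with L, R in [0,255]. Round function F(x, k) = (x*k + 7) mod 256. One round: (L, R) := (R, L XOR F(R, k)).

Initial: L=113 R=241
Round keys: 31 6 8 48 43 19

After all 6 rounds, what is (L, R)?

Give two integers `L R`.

Round 1 (k=31): L=241 R=71
Round 2 (k=6): L=71 R=64
Round 3 (k=8): L=64 R=64
Round 4 (k=48): L=64 R=71
Round 5 (k=43): L=71 R=180
Round 6 (k=19): L=180 R=36

Answer: 180 36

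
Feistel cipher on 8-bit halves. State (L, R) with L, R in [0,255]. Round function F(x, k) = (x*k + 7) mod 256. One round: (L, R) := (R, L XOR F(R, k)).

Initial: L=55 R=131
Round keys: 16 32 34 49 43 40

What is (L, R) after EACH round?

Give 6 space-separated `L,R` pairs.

Answer: 131,0 0,132 132,143 143,226 226,114 114,53

Derivation:
Round 1 (k=16): L=131 R=0
Round 2 (k=32): L=0 R=132
Round 3 (k=34): L=132 R=143
Round 4 (k=49): L=143 R=226
Round 5 (k=43): L=226 R=114
Round 6 (k=40): L=114 R=53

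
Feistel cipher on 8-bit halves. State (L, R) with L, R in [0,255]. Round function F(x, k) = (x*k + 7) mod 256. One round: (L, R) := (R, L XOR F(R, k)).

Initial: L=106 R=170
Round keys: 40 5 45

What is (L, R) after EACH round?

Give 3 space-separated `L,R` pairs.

Round 1 (k=40): L=170 R=253
Round 2 (k=5): L=253 R=82
Round 3 (k=45): L=82 R=140

Answer: 170,253 253,82 82,140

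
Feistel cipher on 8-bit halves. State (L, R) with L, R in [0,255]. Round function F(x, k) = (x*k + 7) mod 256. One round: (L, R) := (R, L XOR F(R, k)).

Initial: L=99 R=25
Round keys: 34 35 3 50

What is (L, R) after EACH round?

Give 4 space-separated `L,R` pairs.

Round 1 (k=34): L=25 R=58
Round 2 (k=35): L=58 R=236
Round 3 (k=3): L=236 R=241
Round 4 (k=50): L=241 R=245

Answer: 25,58 58,236 236,241 241,245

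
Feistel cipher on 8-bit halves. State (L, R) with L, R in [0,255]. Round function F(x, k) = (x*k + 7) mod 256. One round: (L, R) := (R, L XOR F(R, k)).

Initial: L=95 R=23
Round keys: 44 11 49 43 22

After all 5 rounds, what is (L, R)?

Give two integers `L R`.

Answer: 168 24

Derivation:
Round 1 (k=44): L=23 R=164
Round 2 (k=11): L=164 R=4
Round 3 (k=49): L=4 R=111
Round 4 (k=43): L=111 R=168
Round 5 (k=22): L=168 R=24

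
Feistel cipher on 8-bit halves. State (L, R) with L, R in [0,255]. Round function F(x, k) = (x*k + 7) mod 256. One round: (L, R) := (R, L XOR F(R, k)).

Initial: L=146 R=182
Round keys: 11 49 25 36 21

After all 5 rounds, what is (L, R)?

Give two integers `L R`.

Answer: 19 102

Derivation:
Round 1 (k=11): L=182 R=75
Round 2 (k=49): L=75 R=212
Round 3 (k=25): L=212 R=240
Round 4 (k=36): L=240 R=19
Round 5 (k=21): L=19 R=102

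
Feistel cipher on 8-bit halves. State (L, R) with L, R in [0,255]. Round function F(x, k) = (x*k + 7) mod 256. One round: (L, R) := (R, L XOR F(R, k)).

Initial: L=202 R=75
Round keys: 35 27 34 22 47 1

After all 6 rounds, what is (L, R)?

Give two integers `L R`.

Answer: 125 79

Derivation:
Round 1 (k=35): L=75 R=130
Round 2 (k=27): L=130 R=246
Round 3 (k=34): L=246 R=49
Round 4 (k=22): L=49 R=203
Round 5 (k=47): L=203 R=125
Round 6 (k=1): L=125 R=79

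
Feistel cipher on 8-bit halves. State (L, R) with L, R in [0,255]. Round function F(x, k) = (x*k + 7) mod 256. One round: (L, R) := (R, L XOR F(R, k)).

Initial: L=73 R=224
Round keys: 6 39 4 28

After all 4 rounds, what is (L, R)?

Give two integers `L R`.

Answer: 37 218

Derivation:
Round 1 (k=6): L=224 R=14
Round 2 (k=39): L=14 R=201
Round 3 (k=4): L=201 R=37
Round 4 (k=28): L=37 R=218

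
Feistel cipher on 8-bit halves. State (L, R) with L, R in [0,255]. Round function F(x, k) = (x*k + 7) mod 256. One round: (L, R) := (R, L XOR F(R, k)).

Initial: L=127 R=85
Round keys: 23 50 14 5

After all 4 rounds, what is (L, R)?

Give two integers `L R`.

Answer: 138 77

Derivation:
Round 1 (k=23): L=85 R=213
Round 2 (k=50): L=213 R=244
Round 3 (k=14): L=244 R=138
Round 4 (k=5): L=138 R=77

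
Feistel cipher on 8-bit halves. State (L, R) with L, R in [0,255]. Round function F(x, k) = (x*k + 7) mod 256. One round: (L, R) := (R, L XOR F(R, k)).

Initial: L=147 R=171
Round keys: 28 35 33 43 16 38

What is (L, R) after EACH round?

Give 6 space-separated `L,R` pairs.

Answer: 171,40 40,212 212,115 115,140 140,180 180,51

Derivation:
Round 1 (k=28): L=171 R=40
Round 2 (k=35): L=40 R=212
Round 3 (k=33): L=212 R=115
Round 4 (k=43): L=115 R=140
Round 5 (k=16): L=140 R=180
Round 6 (k=38): L=180 R=51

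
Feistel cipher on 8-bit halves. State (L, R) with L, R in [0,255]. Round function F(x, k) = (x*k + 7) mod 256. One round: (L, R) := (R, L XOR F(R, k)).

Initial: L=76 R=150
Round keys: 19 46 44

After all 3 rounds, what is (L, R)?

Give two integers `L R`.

Round 1 (k=19): L=150 R=101
Round 2 (k=46): L=101 R=187
Round 3 (k=44): L=187 R=78

Answer: 187 78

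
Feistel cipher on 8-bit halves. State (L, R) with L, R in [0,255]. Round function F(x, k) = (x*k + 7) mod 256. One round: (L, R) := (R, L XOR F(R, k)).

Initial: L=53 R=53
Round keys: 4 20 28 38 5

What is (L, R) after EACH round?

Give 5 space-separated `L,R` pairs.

Answer: 53,238 238,170 170,113 113,103 103,123

Derivation:
Round 1 (k=4): L=53 R=238
Round 2 (k=20): L=238 R=170
Round 3 (k=28): L=170 R=113
Round 4 (k=38): L=113 R=103
Round 5 (k=5): L=103 R=123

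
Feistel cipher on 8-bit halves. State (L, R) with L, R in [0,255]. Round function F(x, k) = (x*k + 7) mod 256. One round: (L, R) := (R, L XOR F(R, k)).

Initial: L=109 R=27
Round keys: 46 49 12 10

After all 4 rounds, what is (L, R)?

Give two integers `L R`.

Answer: 235 253

Derivation:
Round 1 (k=46): L=27 R=140
Round 2 (k=49): L=140 R=200
Round 3 (k=12): L=200 R=235
Round 4 (k=10): L=235 R=253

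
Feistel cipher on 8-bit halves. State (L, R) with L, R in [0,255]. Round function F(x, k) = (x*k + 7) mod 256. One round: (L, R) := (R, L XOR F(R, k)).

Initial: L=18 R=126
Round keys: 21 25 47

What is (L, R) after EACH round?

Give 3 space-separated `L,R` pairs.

Answer: 126,79 79,192 192,8

Derivation:
Round 1 (k=21): L=126 R=79
Round 2 (k=25): L=79 R=192
Round 3 (k=47): L=192 R=8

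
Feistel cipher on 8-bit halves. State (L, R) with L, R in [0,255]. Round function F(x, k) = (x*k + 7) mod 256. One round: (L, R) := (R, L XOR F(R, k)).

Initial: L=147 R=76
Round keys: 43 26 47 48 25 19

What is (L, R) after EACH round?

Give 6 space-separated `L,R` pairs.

Answer: 76,88 88,187 187,4 4,124 124,39 39,144

Derivation:
Round 1 (k=43): L=76 R=88
Round 2 (k=26): L=88 R=187
Round 3 (k=47): L=187 R=4
Round 4 (k=48): L=4 R=124
Round 5 (k=25): L=124 R=39
Round 6 (k=19): L=39 R=144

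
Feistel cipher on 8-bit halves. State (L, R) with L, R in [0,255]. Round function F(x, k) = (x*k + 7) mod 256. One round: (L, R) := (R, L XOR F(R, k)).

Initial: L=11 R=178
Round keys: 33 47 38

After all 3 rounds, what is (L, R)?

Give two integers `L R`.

Answer: 199 99

Derivation:
Round 1 (k=33): L=178 R=242
Round 2 (k=47): L=242 R=199
Round 3 (k=38): L=199 R=99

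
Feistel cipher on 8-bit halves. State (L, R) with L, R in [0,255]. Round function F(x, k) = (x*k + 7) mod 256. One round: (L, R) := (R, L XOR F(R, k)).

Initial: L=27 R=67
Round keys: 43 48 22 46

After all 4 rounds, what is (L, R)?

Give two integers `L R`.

Round 1 (k=43): L=67 R=83
Round 2 (k=48): L=83 R=212
Round 3 (k=22): L=212 R=108
Round 4 (k=46): L=108 R=187

Answer: 108 187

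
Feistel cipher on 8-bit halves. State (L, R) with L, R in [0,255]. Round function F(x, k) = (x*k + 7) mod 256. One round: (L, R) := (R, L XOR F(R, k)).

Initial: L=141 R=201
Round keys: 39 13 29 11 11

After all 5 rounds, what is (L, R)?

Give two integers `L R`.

Answer: 173 183

Derivation:
Round 1 (k=39): L=201 R=43
Round 2 (k=13): L=43 R=255
Round 3 (k=29): L=255 R=193
Round 4 (k=11): L=193 R=173
Round 5 (k=11): L=173 R=183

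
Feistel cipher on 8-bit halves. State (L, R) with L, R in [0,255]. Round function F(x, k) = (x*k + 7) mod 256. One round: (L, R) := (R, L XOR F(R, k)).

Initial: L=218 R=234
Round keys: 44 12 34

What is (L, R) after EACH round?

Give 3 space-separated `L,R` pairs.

Answer: 234,229 229,41 41,156

Derivation:
Round 1 (k=44): L=234 R=229
Round 2 (k=12): L=229 R=41
Round 3 (k=34): L=41 R=156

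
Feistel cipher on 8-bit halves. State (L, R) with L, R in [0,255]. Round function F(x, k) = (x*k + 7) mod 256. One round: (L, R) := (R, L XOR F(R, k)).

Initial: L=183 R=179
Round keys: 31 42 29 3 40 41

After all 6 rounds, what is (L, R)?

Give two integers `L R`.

Answer: 121 39

Derivation:
Round 1 (k=31): L=179 R=3
Round 2 (k=42): L=3 R=54
Round 3 (k=29): L=54 R=38
Round 4 (k=3): L=38 R=79
Round 5 (k=40): L=79 R=121
Round 6 (k=41): L=121 R=39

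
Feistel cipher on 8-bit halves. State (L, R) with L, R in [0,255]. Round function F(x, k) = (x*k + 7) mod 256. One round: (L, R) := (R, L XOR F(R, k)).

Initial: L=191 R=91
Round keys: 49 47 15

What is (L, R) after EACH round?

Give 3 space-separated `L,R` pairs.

Answer: 91,205 205,241 241,235

Derivation:
Round 1 (k=49): L=91 R=205
Round 2 (k=47): L=205 R=241
Round 3 (k=15): L=241 R=235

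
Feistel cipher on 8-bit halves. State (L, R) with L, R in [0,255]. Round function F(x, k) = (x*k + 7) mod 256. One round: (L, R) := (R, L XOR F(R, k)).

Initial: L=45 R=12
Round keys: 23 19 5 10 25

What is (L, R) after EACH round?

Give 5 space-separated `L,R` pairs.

Answer: 12,54 54,5 5,22 22,230 230,107

Derivation:
Round 1 (k=23): L=12 R=54
Round 2 (k=19): L=54 R=5
Round 3 (k=5): L=5 R=22
Round 4 (k=10): L=22 R=230
Round 5 (k=25): L=230 R=107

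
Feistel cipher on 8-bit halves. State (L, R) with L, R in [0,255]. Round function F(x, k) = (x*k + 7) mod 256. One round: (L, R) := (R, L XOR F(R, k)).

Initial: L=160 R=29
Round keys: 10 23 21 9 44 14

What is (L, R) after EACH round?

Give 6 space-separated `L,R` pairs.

Round 1 (k=10): L=29 R=137
Round 2 (k=23): L=137 R=75
Round 3 (k=21): L=75 R=167
Round 4 (k=9): L=167 R=173
Round 5 (k=44): L=173 R=100
Round 6 (k=14): L=100 R=210

Answer: 29,137 137,75 75,167 167,173 173,100 100,210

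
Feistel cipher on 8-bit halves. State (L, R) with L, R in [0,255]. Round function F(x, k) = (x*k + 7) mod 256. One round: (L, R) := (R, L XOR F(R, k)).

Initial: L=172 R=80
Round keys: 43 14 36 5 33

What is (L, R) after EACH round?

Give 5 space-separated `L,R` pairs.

Round 1 (k=43): L=80 R=219
Round 2 (k=14): L=219 R=81
Round 3 (k=36): L=81 R=176
Round 4 (k=5): L=176 R=38
Round 5 (k=33): L=38 R=93

Answer: 80,219 219,81 81,176 176,38 38,93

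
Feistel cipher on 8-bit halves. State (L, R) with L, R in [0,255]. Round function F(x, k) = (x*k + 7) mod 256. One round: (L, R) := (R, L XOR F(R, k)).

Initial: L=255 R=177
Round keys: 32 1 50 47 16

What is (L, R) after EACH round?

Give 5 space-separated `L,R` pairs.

Round 1 (k=32): L=177 R=216
Round 2 (k=1): L=216 R=110
Round 3 (k=50): L=110 R=91
Round 4 (k=47): L=91 R=210
Round 5 (k=16): L=210 R=124

Answer: 177,216 216,110 110,91 91,210 210,124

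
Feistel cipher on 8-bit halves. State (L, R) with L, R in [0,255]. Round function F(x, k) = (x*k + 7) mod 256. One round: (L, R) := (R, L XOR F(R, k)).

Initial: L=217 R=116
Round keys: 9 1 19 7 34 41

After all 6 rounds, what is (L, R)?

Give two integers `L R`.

Round 1 (k=9): L=116 R=194
Round 2 (k=1): L=194 R=189
Round 3 (k=19): L=189 R=204
Round 4 (k=7): L=204 R=38
Round 5 (k=34): L=38 R=223
Round 6 (k=41): L=223 R=152

Answer: 223 152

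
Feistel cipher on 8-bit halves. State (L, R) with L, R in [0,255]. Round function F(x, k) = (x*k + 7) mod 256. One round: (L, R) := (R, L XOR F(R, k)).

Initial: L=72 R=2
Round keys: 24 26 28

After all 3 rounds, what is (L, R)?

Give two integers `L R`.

Answer: 239 84

Derivation:
Round 1 (k=24): L=2 R=127
Round 2 (k=26): L=127 R=239
Round 3 (k=28): L=239 R=84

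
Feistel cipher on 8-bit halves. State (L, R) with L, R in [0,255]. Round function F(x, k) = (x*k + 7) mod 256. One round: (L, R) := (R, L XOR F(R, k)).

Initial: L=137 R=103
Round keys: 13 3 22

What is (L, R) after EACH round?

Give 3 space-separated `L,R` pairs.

Answer: 103,203 203,15 15,154

Derivation:
Round 1 (k=13): L=103 R=203
Round 2 (k=3): L=203 R=15
Round 3 (k=22): L=15 R=154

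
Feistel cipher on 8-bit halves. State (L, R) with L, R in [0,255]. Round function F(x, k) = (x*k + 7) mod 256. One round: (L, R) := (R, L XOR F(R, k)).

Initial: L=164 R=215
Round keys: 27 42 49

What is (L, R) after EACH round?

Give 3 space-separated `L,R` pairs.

Answer: 215,16 16,112 112,103

Derivation:
Round 1 (k=27): L=215 R=16
Round 2 (k=42): L=16 R=112
Round 3 (k=49): L=112 R=103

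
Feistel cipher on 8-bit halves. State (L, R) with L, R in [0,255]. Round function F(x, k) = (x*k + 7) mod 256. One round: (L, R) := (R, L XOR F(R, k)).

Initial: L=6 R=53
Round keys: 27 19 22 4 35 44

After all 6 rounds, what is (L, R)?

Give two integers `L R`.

Answer: 89 90

Derivation:
Round 1 (k=27): L=53 R=152
Round 2 (k=19): L=152 R=122
Round 3 (k=22): L=122 R=27
Round 4 (k=4): L=27 R=9
Round 5 (k=35): L=9 R=89
Round 6 (k=44): L=89 R=90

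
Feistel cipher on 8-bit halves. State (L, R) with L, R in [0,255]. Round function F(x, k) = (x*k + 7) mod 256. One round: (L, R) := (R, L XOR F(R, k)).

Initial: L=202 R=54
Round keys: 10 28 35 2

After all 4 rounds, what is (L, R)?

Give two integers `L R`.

Answer: 47 208

Derivation:
Round 1 (k=10): L=54 R=233
Round 2 (k=28): L=233 R=181
Round 3 (k=35): L=181 R=47
Round 4 (k=2): L=47 R=208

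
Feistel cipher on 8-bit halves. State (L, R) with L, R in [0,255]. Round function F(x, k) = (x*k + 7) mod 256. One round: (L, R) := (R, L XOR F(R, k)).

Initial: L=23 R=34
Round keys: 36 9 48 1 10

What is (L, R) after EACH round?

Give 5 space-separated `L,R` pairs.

Round 1 (k=36): L=34 R=216
Round 2 (k=9): L=216 R=189
Round 3 (k=48): L=189 R=175
Round 4 (k=1): L=175 R=11
Round 5 (k=10): L=11 R=218

Answer: 34,216 216,189 189,175 175,11 11,218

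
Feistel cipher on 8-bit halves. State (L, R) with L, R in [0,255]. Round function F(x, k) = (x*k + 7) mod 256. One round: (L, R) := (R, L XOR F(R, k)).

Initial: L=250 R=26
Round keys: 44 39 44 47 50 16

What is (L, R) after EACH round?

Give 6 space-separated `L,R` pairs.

Answer: 26,133 133,80 80,66 66,117 117,163 163,66

Derivation:
Round 1 (k=44): L=26 R=133
Round 2 (k=39): L=133 R=80
Round 3 (k=44): L=80 R=66
Round 4 (k=47): L=66 R=117
Round 5 (k=50): L=117 R=163
Round 6 (k=16): L=163 R=66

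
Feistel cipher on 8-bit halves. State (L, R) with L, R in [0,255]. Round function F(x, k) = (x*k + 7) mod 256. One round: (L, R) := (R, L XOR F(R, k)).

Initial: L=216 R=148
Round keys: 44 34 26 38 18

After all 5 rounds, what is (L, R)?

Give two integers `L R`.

Round 1 (k=44): L=148 R=175
Round 2 (k=34): L=175 R=209
Round 3 (k=26): L=209 R=238
Round 4 (k=38): L=238 R=138
Round 5 (k=18): L=138 R=85

Answer: 138 85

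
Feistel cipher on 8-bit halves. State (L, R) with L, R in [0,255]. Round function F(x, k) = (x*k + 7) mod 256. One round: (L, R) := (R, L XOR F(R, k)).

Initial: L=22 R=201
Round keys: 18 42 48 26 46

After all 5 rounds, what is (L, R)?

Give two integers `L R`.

Round 1 (k=18): L=201 R=63
Round 2 (k=42): L=63 R=148
Round 3 (k=48): L=148 R=248
Round 4 (k=26): L=248 R=163
Round 5 (k=46): L=163 R=169

Answer: 163 169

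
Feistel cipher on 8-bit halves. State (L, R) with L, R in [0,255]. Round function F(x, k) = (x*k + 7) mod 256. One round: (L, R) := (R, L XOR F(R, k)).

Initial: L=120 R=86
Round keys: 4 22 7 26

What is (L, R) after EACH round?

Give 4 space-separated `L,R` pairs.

Round 1 (k=4): L=86 R=39
Round 2 (k=22): L=39 R=55
Round 3 (k=7): L=55 R=175
Round 4 (k=26): L=175 R=250

Answer: 86,39 39,55 55,175 175,250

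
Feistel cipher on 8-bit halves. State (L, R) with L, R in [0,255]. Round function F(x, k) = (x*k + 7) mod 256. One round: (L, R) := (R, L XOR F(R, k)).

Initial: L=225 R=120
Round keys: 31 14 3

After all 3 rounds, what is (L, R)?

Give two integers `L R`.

Answer: 115 14

Derivation:
Round 1 (k=31): L=120 R=110
Round 2 (k=14): L=110 R=115
Round 3 (k=3): L=115 R=14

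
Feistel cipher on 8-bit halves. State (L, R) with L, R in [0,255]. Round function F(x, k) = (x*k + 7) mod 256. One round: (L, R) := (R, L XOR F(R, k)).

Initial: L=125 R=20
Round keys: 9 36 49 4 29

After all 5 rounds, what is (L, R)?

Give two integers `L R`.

Answer: 92 87

Derivation:
Round 1 (k=9): L=20 R=198
Round 2 (k=36): L=198 R=203
Round 3 (k=49): L=203 R=36
Round 4 (k=4): L=36 R=92
Round 5 (k=29): L=92 R=87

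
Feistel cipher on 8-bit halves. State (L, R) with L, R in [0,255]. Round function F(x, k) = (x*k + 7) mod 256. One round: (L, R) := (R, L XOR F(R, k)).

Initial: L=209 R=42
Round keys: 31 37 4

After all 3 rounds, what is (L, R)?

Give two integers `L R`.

Round 1 (k=31): L=42 R=204
Round 2 (k=37): L=204 R=169
Round 3 (k=4): L=169 R=103

Answer: 169 103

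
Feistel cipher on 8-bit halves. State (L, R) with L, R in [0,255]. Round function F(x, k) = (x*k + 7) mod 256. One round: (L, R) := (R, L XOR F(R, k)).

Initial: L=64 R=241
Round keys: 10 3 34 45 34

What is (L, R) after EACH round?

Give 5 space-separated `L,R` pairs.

Answer: 241,49 49,107 107,12 12,72 72,155

Derivation:
Round 1 (k=10): L=241 R=49
Round 2 (k=3): L=49 R=107
Round 3 (k=34): L=107 R=12
Round 4 (k=45): L=12 R=72
Round 5 (k=34): L=72 R=155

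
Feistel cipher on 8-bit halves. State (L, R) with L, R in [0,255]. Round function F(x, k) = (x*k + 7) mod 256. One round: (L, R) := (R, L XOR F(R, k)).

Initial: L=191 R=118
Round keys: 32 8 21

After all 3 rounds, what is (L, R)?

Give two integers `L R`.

Round 1 (k=32): L=118 R=120
Round 2 (k=8): L=120 R=177
Round 3 (k=21): L=177 R=244

Answer: 177 244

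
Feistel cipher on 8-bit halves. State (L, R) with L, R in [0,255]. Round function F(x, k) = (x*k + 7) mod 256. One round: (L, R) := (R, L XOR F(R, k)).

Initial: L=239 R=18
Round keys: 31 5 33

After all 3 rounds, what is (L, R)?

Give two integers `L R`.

Round 1 (k=31): L=18 R=218
Round 2 (k=5): L=218 R=91
Round 3 (k=33): L=91 R=24

Answer: 91 24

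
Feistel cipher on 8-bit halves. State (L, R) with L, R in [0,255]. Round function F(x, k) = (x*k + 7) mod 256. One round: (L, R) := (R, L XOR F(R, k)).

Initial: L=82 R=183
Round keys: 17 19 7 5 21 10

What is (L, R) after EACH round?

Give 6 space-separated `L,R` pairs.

Round 1 (k=17): L=183 R=124
Round 2 (k=19): L=124 R=140
Round 3 (k=7): L=140 R=167
Round 4 (k=5): L=167 R=198
Round 5 (k=21): L=198 R=226
Round 6 (k=10): L=226 R=29

Answer: 183,124 124,140 140,167 167,198 198,226 226,29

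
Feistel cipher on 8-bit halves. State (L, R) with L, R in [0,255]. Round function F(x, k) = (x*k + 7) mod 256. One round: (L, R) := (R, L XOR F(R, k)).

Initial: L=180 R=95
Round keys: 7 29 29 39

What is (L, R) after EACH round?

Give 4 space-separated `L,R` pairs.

Round 1 (k=7): L=95 R=20
Round 2 (k=29): L=20 R=20
Round 3 (k=29): L=20 R=95
Round 4 (k=39): L=95 R=148

Answer: 95,20 20,20 20,95 95,148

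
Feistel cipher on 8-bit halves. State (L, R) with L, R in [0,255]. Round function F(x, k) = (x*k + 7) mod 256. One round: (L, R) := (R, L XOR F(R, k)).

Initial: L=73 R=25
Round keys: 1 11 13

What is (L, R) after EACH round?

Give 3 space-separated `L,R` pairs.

Round 1 (k=1): L=25 R=105
Round 2 (k=11): L=105 R=147
Round 3 (k=13): L=147 R=23

Answer: 25,105 105,147 147,23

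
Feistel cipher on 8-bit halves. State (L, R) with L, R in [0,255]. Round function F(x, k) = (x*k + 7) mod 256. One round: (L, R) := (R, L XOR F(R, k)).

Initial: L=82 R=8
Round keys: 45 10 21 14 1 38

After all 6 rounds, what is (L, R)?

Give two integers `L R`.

Round 1 (k=45): L=8 R=61
Round 2 (k=10): L=61 R=97
Round 3 (k=21): L=97 R=193
Round 4 (k=14): L=193 R=244
Round 5 (k=1): L=244 R=58
Round 6 (k=38): L=58 R=87

Answer: 58 87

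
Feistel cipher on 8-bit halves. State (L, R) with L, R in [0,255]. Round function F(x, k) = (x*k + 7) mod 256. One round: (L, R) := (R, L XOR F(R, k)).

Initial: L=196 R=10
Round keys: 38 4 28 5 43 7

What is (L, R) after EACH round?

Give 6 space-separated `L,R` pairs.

Answer: 10,71 71,41 41,196 196,242 242,105 105,20

Derivation:
Round 1 (k=38): L=10 R=71
Round 2 (k=4): L=71 R=41
Round 3 (k=28): L=41 R=196
Round 4 (k=5): L=196 R=242
Round 5 (k=43): L=242 R=105
Round 6 (k=7): L=105 R=20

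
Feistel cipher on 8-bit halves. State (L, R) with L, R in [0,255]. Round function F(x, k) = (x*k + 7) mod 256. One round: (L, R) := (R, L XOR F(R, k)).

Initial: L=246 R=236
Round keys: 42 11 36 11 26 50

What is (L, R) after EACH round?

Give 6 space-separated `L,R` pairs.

Answer: 236,73 73,198 198,150 150,191 191,251 251,178

Derivation:
Round 1 (k=42): L=236 R=73
Round 2 (k=11): L=73 R=198
Round 3 (k=36): L=198 R=150
Round 4 (k=11): L=150 R=191
Round 5 (k=26): L=191 R=251
Round 6 (k=50): L=251 R=178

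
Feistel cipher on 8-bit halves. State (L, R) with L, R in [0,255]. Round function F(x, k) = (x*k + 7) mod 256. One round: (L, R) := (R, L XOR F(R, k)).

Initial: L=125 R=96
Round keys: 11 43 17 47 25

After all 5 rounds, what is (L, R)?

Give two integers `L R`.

Answer: 36 77

Derivation:
Round 1 (k=11): L=96 R=90
Round 2 (k=43): L=90 R=69
Round 3 (k=17): L=69 R=198
Round 4 (k=47): L=198 R=36
Round 5 (k=25): L=36 R=77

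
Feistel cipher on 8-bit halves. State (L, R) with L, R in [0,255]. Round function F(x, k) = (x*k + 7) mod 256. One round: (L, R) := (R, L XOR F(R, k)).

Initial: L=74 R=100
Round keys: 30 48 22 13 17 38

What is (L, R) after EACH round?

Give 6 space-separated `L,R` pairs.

Answer: 100,245 245,147 147,92 92,32 32,123 123,105

Derivation:
Round 1 (k=30): L=100 R=245
Round 2 (k=48): L=245 R=147
Round 3 (k=22): L=147 R=92
Round 4 (k=13): L=92 R=32
Round 5 (k=17): L=32 R=123
Round 6 (k=38): L=123 R=105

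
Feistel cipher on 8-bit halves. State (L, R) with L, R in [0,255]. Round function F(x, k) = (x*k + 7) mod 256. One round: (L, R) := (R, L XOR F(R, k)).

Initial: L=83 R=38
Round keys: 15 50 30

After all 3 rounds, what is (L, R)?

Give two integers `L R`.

Answer: 173 95

Derivation:
Round 1 (k=15): L=38 R=18
Round 2 (k=50): L=18 R=173
Round 3 (k=30): L=173 R=95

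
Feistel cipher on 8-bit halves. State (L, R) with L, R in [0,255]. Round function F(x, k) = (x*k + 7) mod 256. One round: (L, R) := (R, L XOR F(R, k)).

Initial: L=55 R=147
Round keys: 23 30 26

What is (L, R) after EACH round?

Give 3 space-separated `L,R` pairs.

Round 1 (k=23): L=147 R=11
Round 2 (k=30): L=11 R=194
Round 3 (k=26): L=194 R=176

Answer: 147,11 11,194 194,176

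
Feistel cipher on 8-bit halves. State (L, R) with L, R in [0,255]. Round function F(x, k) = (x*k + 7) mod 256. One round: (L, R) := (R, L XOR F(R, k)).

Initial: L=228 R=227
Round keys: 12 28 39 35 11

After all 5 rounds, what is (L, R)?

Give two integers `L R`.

Round 1 (k=12): L=227 R=79
Round 2 (k=28): L=79 R=72
Round 3 (k=39): L=72 R=176
Round 4 (k=35): L=176 R=95
Round 5 (k=11): L=95 R=172

Answer: 95 172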